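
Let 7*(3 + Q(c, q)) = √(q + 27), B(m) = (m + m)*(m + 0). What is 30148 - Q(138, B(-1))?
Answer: 30151 - √29/7 ≈ 30150.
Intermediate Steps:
B(m) = 2*m² (B(m) = (2*m)*m = 2*m²)
Q(c, q) = -3 + √(27 + q)/7 (Q(c, q) = -3 + √(q + 27)/7 = -3 + √(27 + q)/7)
30148 - Q(138, B(-1)) = 30148 - (-3 + √(27 + 2*(-1)²)/7) = 30148 - (-3 + √(27 + 2*1)/7) = 30148 - (-3 + √(27 + 2)/7) = 30148 - (-3 + √29/7) = 30148 + (3 - √29/7) = 30151 - √29/7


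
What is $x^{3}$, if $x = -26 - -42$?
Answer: $4096$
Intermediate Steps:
$x = 16$ ($x = -26 + 42 = 16$)
$x^{3} = 16^{3} = 4096$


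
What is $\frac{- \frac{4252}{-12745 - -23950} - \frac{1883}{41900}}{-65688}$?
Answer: $\frac{39851563}{6167965255200} \approx 6.4611 \cdot 10^{-6}$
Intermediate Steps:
$\frac{- \frac{4252}{-12745 - -23950} - \frac{1883}{41900}}{-65688} = \left(- \frac{4252}{-12745 + 23950} - \frac{1883}{41900}\right) \left(- \frac{1}{65688}\right) = \left(- \frac{4252}{11205} - \frac{1883}{41900}\right) \left(- \frac{1}{65688}\right) = \left(- \frac{39851563}{93897900}\right) \left(- \frac{1}{65688}\right) = \frac{39851563}{6167965255200}$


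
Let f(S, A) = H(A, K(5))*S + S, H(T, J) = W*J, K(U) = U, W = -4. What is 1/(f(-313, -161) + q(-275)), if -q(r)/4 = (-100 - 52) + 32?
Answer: 1/6427 ≈ 0.00015559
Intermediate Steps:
H(T, J) = -4*J
q(r) = 480 (q(r) = -4*((-100 - 52) + 32) = -4*(-152 + 32) = -4*(-120) = 480)
f(S, A) = -19*S (f(S, A) = (-4*5)*S + S = -20*S + S = -19*S)
1/(f(-313, -161) + q(-275)) = 1/(-19*(-313) + 480) = 1/(5947 + 480) = 1/6427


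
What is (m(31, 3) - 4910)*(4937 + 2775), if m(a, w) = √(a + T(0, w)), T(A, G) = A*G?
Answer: -37865920 + 7712*√31 ≈ -3.7823e+7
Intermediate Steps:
m(a, w) = √a (m(a, w) = √(a + 0*w) = √(a + 0) = √a)
(m(31, 3) - 4910)*(4937 + 2775) = (√31 - 4910)*(4937 + 2775) = (-4910 + √31)*7712 = -37865920 + 7712*√31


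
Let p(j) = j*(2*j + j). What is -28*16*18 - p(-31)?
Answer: -10947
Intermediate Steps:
p(j) = 3*j**2 (p(j) = j*(3*j) = 3*j**2)
-28*16*18 - p(-31) = -28*16*18 - 3*(-31)**2 = -448*18 - 3*961 = -8064 - 1*2883 = -8064 - 2883 = -10947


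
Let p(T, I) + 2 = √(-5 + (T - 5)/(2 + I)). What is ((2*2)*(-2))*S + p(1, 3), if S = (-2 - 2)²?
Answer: -130 + I*√145/5 ≈ -130.0 + 2.4083*I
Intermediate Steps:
S = 16 (S = (-4)² = 16)
p(T, I) = -2 + √(-5 + (-5 + T)/(2 + I)) (p(T, I) = -2 + √(-5 + (T - 5)/(2 + I)) = -2 + √(-5 + (-5 + T)/(2 + I)))
((2*2)*(-2))*S + p(1, 3) = ((2*2)*(-2))*16 + (-2 + √((-15 + 1 - 5*3)/(2 + 3))) = (4*(-2))*16 + (-2 + √((-15 + 1 - 15)/5)) = -8*16 + (-2 + √((⅕)*(-29))) = -128 + (-2 + √(-29/5)) = -128 + (-2 + I*√145/5) = -130 + I*√145/5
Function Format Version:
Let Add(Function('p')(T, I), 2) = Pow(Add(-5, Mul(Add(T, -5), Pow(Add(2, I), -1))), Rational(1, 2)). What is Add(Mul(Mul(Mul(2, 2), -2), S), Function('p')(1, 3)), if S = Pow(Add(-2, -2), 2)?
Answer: Add(-130, Mul(Rational(1, 5), I, Pow(145, Rational(1, 2)))) ≈ Add(-130.00, Mul(2.4083, I))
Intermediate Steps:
S = 16 (S = Pow(-4, 2) = 16)
Function('p')(T, I) = Add(-2, Pow(Add(-5, Mul(Pow(Add(2, I), -1), Add(-5, T))), Rational(1, 2))) (Function('p')(T, I) = Add(-2, Pow(Add(-5, Mul(Add(T, -5), Pow(Add(2, I), -1))), Rational(1, 2))) = Add(-2, Pow(Add(-5, Mul(Add(-5, T), Pow(Add(2, I), -1))), Rational(1, 2))) = Add(-2, Pow(Add(-5, Mul(Pow(Add(2, I), -1), Add(-5, T))), Rational(1, 2))))
Add(Mul(Mul(Mul(2, 2), -2), S), Function('p')(1, 3)) = Add(Mul(Mul(Mul(2, 2), -2), 16), Add(-2, Pow(Mul(Pow(Add(2, 3), -1), Add(-15, 1, Mul(-5, 3))), Rational(1, 2)))) = Add(Mul(Mul(4, -2), 16), Add(-2, Pow(Mul(Pow(5, -1), Add(-15, 1, -15)), Rational(1, 2)))) = Add(Mul(-8, 16), Add(-2, Pow(Mul(Rational(1, 5), -29), Rational(1, 2)))) = Add(-128, Add(-2, Pow(Rational(-29, 5), Rational(1, 2)))) = Add(-128, Add(-2, Mul(Rational(1, 5), I, Pow(145, Rational(1, 2))))) = Add(-130, Mul(Rational(1, 5), I, Pow(145, Rational(1, 2))))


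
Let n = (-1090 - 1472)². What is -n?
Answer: -6563844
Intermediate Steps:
n = 6563844 (n = (-2562)² = 6563844)
-n = -1*6563844 = -6563844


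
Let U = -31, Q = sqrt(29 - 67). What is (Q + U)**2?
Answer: (31 - I*sqrt(38))**2 ≈ 923.0 - 382.19*I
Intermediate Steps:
Q = I*sqrt(38) (Q = sqrt(-38) = I*sqrt(38) ≈ 6.1644*I)
(Q + U)**2 = (I*sqrt(38) - 31)**2 = (-31 + I*sqrt(38))**2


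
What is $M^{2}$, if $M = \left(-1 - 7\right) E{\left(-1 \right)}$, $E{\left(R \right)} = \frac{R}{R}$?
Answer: $64$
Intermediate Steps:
$E{\left(R \right)} = 1$
$M = -8$ ($M = \left(-1 - 7\right) 1 = \left(-8\right) 1 = -8$)
$M^{2} = \left(-8\right)^{2} = 64$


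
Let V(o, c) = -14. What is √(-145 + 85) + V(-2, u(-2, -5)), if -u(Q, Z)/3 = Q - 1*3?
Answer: -14 + 2*I*√15 ≈ -14.0 + 7.746*I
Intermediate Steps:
u(Q, Z) = 9 - 3*Q (u(Q, Z) = -3*(Q - 1*3) = -3*(Q - 3) = -3*(-3 + Q) = 9 - 3*Q)
√(-145 + 85) + V(-2, u(-2, -5)) = √(-145 + 85) - 14 = √(-60) - 14 = 2*I*√15 - 14 = -14 + 2*I*√15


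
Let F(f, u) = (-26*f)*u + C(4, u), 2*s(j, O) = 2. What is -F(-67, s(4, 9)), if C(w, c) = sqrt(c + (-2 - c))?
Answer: -1742 - I*sqrt(2) ≈ -1742.0 - 1.4142*I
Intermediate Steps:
C(w, c) = I*sqrt(2) (C(w, c) = sqrt(-2) = I*sqrt(2))
s(j, O) = 1 (s(j, O) = (1/2)*2 = 1)
F(f, u) = I*sqrt(2) - 26*f*u (F(f, u) = (-26*f)*u + I*sqrt(2) = -26*f*u + I*sqrt(2) = I*sqrt(2) - 26*f*u)
-F(-67, s(4, 9)) = -(I*sqrt(2) - 26*(-67)*1) = -(I*sqrt(2) + 1742) = -(1742 + I*sqrt(2)) = -1742 - I*sqrt(2)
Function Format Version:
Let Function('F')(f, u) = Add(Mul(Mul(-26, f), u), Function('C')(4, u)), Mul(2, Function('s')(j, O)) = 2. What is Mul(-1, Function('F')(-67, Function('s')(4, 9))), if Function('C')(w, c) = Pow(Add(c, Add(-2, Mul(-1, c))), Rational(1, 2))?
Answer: Add(-1742, Mul(-1, I, Pow(2, Rational(1, 2)))) ≈ Add(-1742.0, Mul(-1.4142, I))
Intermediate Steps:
Function('C')(w, c) = Mul(I, Pow(2, Rational(1, 2))) (Function('C')(w, c) = Pow(-2, Rational(1, 2)) = Mul(I, Pow(2, Rational(1, 2))))
Function('s')(j, O) = 1 (Function('s')(j, O) = Mul(Rational(1, 2), 2) = 1)
Function('F')(f, u) = Add(Mul(I, Pow(2, Rational(1, 2))), Mul(-26, f, u)) (Function('F')(f, u) = Add(Mul(Mul(-26, f), u), Mul(I, Pow(2, Rational(1, 2)))) = Add(Mul(-26, f, u), Mul(I, Pow(2, Rational(1, 2)))) = Add(Mul(I, Pow(2, Rational(1, 2))), Mul(-26, f, u)))
Mul(-1, Function('F')(-67, Function('s')(4, 9))) = Mul(-1, Add(Mul(I, Pow(2, Rational(1, 2))), Mul(-26, -67, 1))) = Mul(-1, Add(Mul(I, Pow(2, Rational(1, 2))), 1742)) = Mul(-1, Add(1742, Mul(I, Pow(2, Rational(1, 2))))) = Add(-1742, Mul(-1, I, Pow(2, Rational(1, 2))))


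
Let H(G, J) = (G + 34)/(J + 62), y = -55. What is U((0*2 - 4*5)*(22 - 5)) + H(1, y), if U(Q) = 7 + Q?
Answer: -328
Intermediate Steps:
H(G, J) = (34 + G)/(62 + J)
U((0*2 - 4*5)*(22 - 5)) + H(1, y) = (7 + (0*2 - 4*5)*(22 - 5)) + (34 + 1)/(62 - 55) = (7 + (0 - 20)*17) + 35/7 = (7 - 20*17) + (1/7)*35 = (7 - 340) + 5 = -333 + 5 = -328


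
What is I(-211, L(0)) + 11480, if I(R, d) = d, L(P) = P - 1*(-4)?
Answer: 11484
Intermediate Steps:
L(P) = 4 + P (L(P) = P + 4 = 4 + P)
I(-211, L(0)) + 11480 = (4 + 0) + 11480 = 4 + 11480 = 11484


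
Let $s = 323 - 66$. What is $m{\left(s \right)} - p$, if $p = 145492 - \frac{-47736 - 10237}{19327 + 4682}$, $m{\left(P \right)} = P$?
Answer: $- \frac{3487005088}{24009} \approx -1.4524 \cdot 10^{5}$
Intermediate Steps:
$s = 257$ ($s = 323 - 66 = 257$)
$p = \frac{3493175401}{24009}$ ($p = 145492 - - \frac{57973}{24009} = 145492 + \frac{57973}{24009} = \frac{3493175401}{24009} \approx 1.4549 \cdot 10^{5}$)
$m{\left(s \right)} - p = 257 - \frac{3493175401}{24009} = - \frac{3487005088}{24009}$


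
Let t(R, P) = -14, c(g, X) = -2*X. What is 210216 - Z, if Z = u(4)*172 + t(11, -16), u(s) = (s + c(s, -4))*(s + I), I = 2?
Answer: 197846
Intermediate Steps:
u(s) = (2 + s)*(8 + s) (u(s) = (s - 2*(-4))*(s + 2) = (s + 8)*(2 + s) = (8 + s)*(2 + s) = (2 + s)*(8 + s))
Z = 12370 (Z = (16 + 4² + 10*4)*172 - 14 = (16 + 16 + 40)*172 - 14 = 72*172 - 14 = 12384 - 14 = 12370)
210216 - Z = 210216 - 1*12370 = 210216 - 12370 = 197846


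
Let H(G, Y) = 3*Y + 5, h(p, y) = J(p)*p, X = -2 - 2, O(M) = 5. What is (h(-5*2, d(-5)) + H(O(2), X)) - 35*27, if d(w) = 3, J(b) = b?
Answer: -852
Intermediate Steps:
X = -4
h(p, y) = p² (h(p, y) = p*p = p²)
H(G, Y) = 5 + 3*Y
(h(-5*2, d(-5)) + H(O(2), X)) - 35*27 = ((-5*2)² + (5 + 3*(-4))) - 35*27 = ((-10)² + (5 - 12)) - 945 = (100 - 7) - 945 = 93 - 945 = -852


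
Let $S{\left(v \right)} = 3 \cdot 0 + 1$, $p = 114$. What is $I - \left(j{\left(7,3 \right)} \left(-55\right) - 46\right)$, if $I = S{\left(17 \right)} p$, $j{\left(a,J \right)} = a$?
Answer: $545$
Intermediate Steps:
$S{\left(v \right)} = 1$ ($S{\left(v \right)} = 0 + 1 = 1$)
$I = 114$ ($I = 1 \cdot 114 = 114$)
$I - \left(j{\left(7,3 \right)} \left(-55\right) - 46\right) = 114 - \left(7 \left(-55\right) - 46\right) = 114 - \left(-385 - 46\right) = 114 - -431 = 114 + 431 = 545$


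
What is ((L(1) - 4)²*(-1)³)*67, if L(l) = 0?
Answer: -1072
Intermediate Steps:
((L(1) - 4)²*(-1)³)*67 = ((0 - 4)²*(-1)³)*67 = ((-4)²*(-1))*67 = (16*(-1))*67 = -16*67 = -1072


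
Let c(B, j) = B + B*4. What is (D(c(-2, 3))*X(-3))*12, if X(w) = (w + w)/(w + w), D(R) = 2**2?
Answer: 48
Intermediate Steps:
c(B, j) = 5*B (c(B, j) = B + 4*B = 5*B)
D(R) = 4
X(w) = 1 (X(w) = (2*w)/((2*w)) = (2*w)*(1/(2*w)) = 1)
(D(c(-2, 3))*X(-3))*12 = (4*1)*12 = 4*12 = 48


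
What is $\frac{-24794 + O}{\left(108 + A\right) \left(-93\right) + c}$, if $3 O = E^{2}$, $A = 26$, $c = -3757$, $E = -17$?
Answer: $\frac{74093}{48657} \approx 1.5228$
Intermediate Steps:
$O = \frac{289}{3}$ ($O = \frac{\left(-17\right)^{2}}{3} = \frac{1}{3} \cdot 289 = \frac{289}{3} \approx 96.333$)
$\frac{-24794 + O}{\left(108 + A\right) \left(-93\right) + c} = \frac{-24794 + \frac{289}{3}}{\left(108 + 26\right) \left(-93\right) - 3757} = - \frac{74093}{3 \left(134 \left(-93\right) - 3757\right)} = - \frac{74093}{3 \left(-12462 - 3757\right)} = - \frac{74093}{3 \left(-16219\right)} = \left(- \frac{74093}{3}\right) \left(- \frac{1}{16219}\right) = \frac{74093}{48657}$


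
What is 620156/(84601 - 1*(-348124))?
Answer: 620156/432725 ≈ 1.4331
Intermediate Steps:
620156/(84601 - 1*(-348124)) = 620156/(84601 + 348124) = 620156/432725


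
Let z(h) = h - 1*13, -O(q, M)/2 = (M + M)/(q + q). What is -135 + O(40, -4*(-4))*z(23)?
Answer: -143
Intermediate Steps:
O(q, M) = -2*M/q (O(q, M) = -2*(M + M)/(q + q) = -2*2*M/(2*q) = -2*2*M*1/(2*q) = -2*M/q)
z(h) = -13 + h (z(h) = h - 13 = -13 + h)
-135 + O(40, -4*(-4))*z(23) = -135 + (-2*(-4*(-4))/40)*(-13 + 23) = -135 - 2*16*1/40*10 = -135 - 4/5*10 = -135 - 8 = -143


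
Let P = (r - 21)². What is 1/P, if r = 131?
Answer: 1/12100 ≈ 8.2645e-5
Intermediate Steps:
P = 12100 (P = (131 - 21)² = 110² = 12100)
1/P = 1/12100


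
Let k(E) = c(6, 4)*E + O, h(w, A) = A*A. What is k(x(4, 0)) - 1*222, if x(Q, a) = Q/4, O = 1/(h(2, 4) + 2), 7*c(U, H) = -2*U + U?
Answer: -28073/126 ≈ -222.80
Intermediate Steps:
h(w, A) = A**2
c(U, H) = -U/7 (c(U, H) = (-2*U + U)/7 = (-U)/7 = -U/7)
O = 1/18 (O = 1/(4**2 + 2) = 1/(16 + 2) = 1/18 ≈ 0.055556)
x(Q, a) = Q/4 (x(Q, a) = Q*(1/4) = Q/4)
k(E) = 1/18 - 6*E/7 (k(E) = (-1/7*6)*E + 1/18 = -6*E/7 + 1/18 = 1/18 - 6*E/7)
k(x(4, 0)) - 1*222 = (1/18 - 3*4/14) - 1*222 = (1/18 - 6/7*1) - 222 = (1/18 - 6/7) - 222 = -101/126 - 222 = -28073/126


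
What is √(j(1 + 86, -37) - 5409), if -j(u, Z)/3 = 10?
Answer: 7*I*√111 ≈ 73.75*I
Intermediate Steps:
j(u, Z) = -30 (j(u, Z) = -3*10 = -30)
√(j(1 + 86, -37) - 5409) = √(-30 - 5409) = √(-5439) = 7*I*√111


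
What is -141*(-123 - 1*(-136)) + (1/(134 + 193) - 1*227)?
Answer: -673619/327 ≈ -2060.0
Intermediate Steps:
-141*(-123 - 1*(-136)) + (1/(134 + 193) - 1*227) = -141*(-123 + 136) + (1/327 - 227) = -141*13 + (1/327 - 227) = -1833 - 74228/327 = -673619/327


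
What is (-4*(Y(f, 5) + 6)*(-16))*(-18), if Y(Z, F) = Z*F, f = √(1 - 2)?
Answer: -6912 - 5760*I ≈ -6912.0 - 5760.0*I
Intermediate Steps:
f = I (f = √(-1) = I ≈ 1.0*I)
Y(Z, F) = F*Z
(-4*(Y(f, 5) + 6)*(-16))*(-18) = (-4*(5*I + 6)*(-16))*(-18) = (-4*(6 + 5*I)*(-16))*(-18) = ((-24 - 20*I)*(-16))*(-18) = (384 + 320*I)*(-18) = -6912 - 5760*I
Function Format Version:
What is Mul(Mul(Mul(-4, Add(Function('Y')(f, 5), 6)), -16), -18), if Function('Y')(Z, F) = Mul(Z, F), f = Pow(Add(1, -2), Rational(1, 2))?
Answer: Add(-6912, Mul(-5760, I)) ≈ Add(-6912.0, Mul(-5760.0, I))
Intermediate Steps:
f = I (f = Pow(-1, Rational(1, 2)) = I ≈ Mul(1.0000, I))
Function('Y')(Z, F) = Mul(F, Z)
Mul(Mul(Mul(-4, Add(Function('Y')(f, 5), 6)), -16), -18) = Mul(Mul(Mul(-4, Add(Mul(5, I), 6)), -16), -18) = Mul(Mul(Mul(-4, Add(6, Mul(5, I))), -16), -18) = Mul(Mul(Add(-24, Mul(-20, I)), -16), -18) = Mul(Add(384, Mul(320, I)), -18) = Add(-6912, Mul(-5760, I))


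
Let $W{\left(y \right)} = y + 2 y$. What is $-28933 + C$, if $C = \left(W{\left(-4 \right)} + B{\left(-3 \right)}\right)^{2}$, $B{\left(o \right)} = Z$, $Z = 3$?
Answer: $-28852$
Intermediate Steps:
$W{\left(y \right)} = 3 y$
$B{\left(o \right)} = 3$
$C = 81$ ($C = \left(3 \left(-4\right) + 3\right)^{2} = \left(-12 + 3\right)^{2} = \left(-9\right)^{2} = 81$)
$-28933 + C = -28933 + 81 = -28852$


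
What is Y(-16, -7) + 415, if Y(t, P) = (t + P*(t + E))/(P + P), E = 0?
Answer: 2857/7 ≈ 408.14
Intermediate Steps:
Y(t, P) = (t + P*t)/(2*P) (Y(t, P) = (t + P*(t + 0))/(P + P) = (t + P*t)/((2*P)) = (t + P*t)*(1/(2*P)) = (t + P*t)/(2*P))
Y(-16, -7) + 415 = (1/2)*(-16)*(1 - 7)/(-7) + 415 = (1/2)*(-16)*(-1/7)*(-6) + 415 = -48/7 + 415 = 2857/7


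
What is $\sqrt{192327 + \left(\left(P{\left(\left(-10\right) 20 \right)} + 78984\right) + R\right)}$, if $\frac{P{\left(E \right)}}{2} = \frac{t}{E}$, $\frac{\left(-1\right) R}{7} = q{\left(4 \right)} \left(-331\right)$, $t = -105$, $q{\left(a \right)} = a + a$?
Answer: $\frac{\sqrt{28984805}}{10} \approx 538.38$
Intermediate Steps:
$q{\left(a \right)} = 2 a$
$R = 18536$ ($R = - 7 \cdot 2 \cdot 4 \left(-331\right) = - 7 \cdot 8 \left(-331\right) = \left(-7\right) \left(-2648\right) = 18536$)
$P{\left(E \right)} = - \frac{210}{E}$ ($P{\left(E \right)} = 2 \left(- \frac{105}{E}\right) = - \frac{210}{E}$)
$\sqrt{192327 + \left(\left(P{\left(\left(-10\right) 20 \right)} + 78984\right) + R\right)} = \sqrt{192327 + \left(\left(- \frac{210}{\left(-10\right) 20} + 78984\right) + 18536\right)} = \sqrt{192327 + \left(\left(- \frac{210}{-200} + 78984\right) + 18536\right)} = \sqrt{192327 + \left(\left(\left(-210\right) \left(- \frac{1}{200}\right) + 78984\right) + 18536\right)} = \sqrt{192327 + \left(\left(\frac{21}{20} + 78984\right) + 18536\right)} = \sqrt{192327 + \left(\frac{1579701}{20} + 18536\right)} = \sqrt{192327 + \frac{1950421}{20}} = \sqrt{\frac{5796961}{20}} = \frac{\sqrt{28984805}}{10}$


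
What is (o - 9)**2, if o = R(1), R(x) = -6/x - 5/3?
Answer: 2500/9 ≈ 277.78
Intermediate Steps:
R(x) = -5/3 - 6/x (R(x) = -6/x - 5*1/3 = -6/x - 5/3 = -5/3 - 6/x)
o = -23/3 (o = -5/3 - 6/1 = -5/3 - 6*1 = -5/3 - 6 = -23/3 ≈ -7.6667)
(o - 9)**2 = (-23/3 - 9)**2 = (-50/3)**2 = 2500/9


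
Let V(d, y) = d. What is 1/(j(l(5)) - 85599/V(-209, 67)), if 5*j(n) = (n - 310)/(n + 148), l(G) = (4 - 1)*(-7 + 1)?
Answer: 67925/27785399 ≈ 0.0024446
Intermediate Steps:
l(G) = -18 (l(G) = 3*(-6) = -18)
j(n) = (-310 + n)/(5*(148 + n)) (j(n) = ((n - 310)/(n + 148))/5 = ((-310 + n)/(148 + n))/5 = (-310 + n)/(5*(148 + n)))
1/(j(l(5)) - 85599/V(-209, 67)) = 1/((-310 - 18)/(5*(148 - 18)) - 85599/(-209)) = 1/((⅕)*(-328)/130 - 85599*(-1/209)) = 1/((⅕)*(1/130)*(-328) + 85599/209) = 1/(-164/325 + 85599/209) = 1/(27785399/67925) = 67925/27785399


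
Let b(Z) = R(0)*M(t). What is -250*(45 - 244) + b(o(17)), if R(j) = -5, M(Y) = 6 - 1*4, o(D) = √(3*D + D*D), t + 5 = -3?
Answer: 49740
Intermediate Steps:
t = -8 (t = -5 - 3 = -8)
o(D) = √(D² + 3*D) (o(D) = √(3*D + D²) = √(D² + 3*D))
M(Y) = 2 (M(Y) = 6 - 4 = 2)
b(Z) = -10 (b(Z) = -5*2 = -10)
-250*(45 - 244) + b(o(17)) = -250*(45 - 244) - 10 = -250*(-199) - 10 = 49750 - 10 = 49740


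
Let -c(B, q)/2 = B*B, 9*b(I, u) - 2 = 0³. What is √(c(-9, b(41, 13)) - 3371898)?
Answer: 2*I*√843015 ≈ 1836.3*I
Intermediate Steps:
b(I, u) = 2/9 (b(I, u) = 2/9 + (⅑)*0³ = 2/9 + (⅑)*0 = 2/9 + 0 = 2/9)
c(B, q) = -2*B² (c(B, q) = -2*B*B = -2*B²)
√(c(-9, b(41, 13)) - 3371898) = √(-2*(-9)² - 3371898) = √(-2*81 - 3371898) = √(-162 - 3371898) = √(-3372060) = 2*I*√843015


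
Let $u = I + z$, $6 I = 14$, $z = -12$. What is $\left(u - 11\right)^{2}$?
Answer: $\frac{3844}{9} \approx 427.11$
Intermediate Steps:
$I = \frac{7}{3}$ ($I = \frac{1}{6} \cdot 14 = \frac{7}{3} \approx 2.3333$)
$u = - \frac{29}{3}$ ($u = \frac{7}{3} - 12 = - \frac{29}{3} \approx -9.6667$)
$\left(u - 11\right)^{2} = \left(- \frac{29}{3} - 11\right)^{2} = \left(- \frac{62}{3}\right)^{2} = \frac{3844}{9}$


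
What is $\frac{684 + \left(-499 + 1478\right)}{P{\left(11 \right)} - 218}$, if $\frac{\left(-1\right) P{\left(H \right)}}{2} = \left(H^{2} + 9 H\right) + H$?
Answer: $- \frac{1663}{680} \approx -2.4456$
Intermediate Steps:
$P{\left(H \right)} = - 20 H - 2 H^{2}$ ($P{\left(H \right)} = - 2 \left(\left(H^{2} + 9 H\right) + H\right) = - 2 \left(H^{2} + 10 H\right) = - 20 H - 2 H^{2}$)
$\frac{684 + \left(-499 + 1478\right)}{P{\left(11 \right)} - 218} = \frac{684 + \left(-499 + 1478\right)}{\left(-2\right) 11 \left(10 + 11\right) - 218} = \frac{684 + 979}{\left(-2\right) 11 \cdot 21 - 218} = \frac{1663}{-462 - 218} = \frac{1663}{-680} = 1663 \left(- \frac{1}{680}\right) = - \frac{1663}{680}$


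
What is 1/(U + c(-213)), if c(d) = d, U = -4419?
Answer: -1/4632 ≈ -0.00021589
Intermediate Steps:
1/(U + c(-213)) = 1/(-4419 - 213) = 1/(-4632) = -1/4632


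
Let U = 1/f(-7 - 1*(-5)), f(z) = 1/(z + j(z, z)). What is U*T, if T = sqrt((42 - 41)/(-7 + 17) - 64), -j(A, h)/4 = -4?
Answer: 21*I*sqrt(710)/5 ≈ 111.91*I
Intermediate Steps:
j(A, h) = 16 (j(A, h) = -4*(-4) = 16)
f(z) = 1/(16 + z) (f(z) = 1/(z + 16) = 1/(16 + z))
U = 14 (U = 1/(1/(16 + (-7 - 1*(-5)))) = 1/(1/(16 + (-7 + 5))) = 1/(1/(16 - 2)) = 1/(1/14) = 14)
T = 3*I*sqrt(710)/10 (T = sqrt(1/10 - 64) = sqrt(-639/10) = 3*I*sqrt(710)/10 ≈ 7.9937*I)
U*T = 14*(3*I*sqrt(710)/10) = 21*I*sqrt(710)/5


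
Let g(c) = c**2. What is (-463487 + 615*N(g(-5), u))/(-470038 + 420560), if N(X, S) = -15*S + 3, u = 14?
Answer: 295396/24739 ≈ 11.940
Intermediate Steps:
N(X, S) = 3 - 15*S
(-463487 + 615*N(g(-5), u))/(-470038 + 420560) = (-463487 + 615*(3 - 15*14))/(-470038 + 420560) = (-463487 + 615*(3 - 210))/(-49478) = (-463487 + 615*(-207))*(-1/49478) = (-463487 - 127305)*(-1/49478) = -590792*(-1/49478) = 295396/24739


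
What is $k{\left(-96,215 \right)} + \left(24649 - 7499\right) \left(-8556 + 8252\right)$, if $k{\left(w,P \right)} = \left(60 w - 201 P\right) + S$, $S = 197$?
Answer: $-5262378$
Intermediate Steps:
$k{\left(w,P \right)} = 197 - 201 P + 60 w$ ($k{\left(w,P \right)} = \left(60 w - 201 P\right) + 197 = \left(- 201 P + 60 w\right) + 197 = 197 - 201 P + 60 w$)
$k{\left(-96,215 \right)} + \left(24649 - 7499\right) \left(-8556 + 8252\right) = \left(197 - 43215 + 60 \left(-96\right)\right) + \left(24649 - 7499\right) \left(-8556 + 8252\right) = \left(197 - 43215 - 5760\right) + 17150 \left(-304\right) = -48778 - 5213600 = -5262378$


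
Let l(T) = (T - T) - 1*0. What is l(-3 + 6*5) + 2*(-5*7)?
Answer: -70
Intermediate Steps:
l(T) = 0 (l(T) = 0 + 0 = 0)
l(-3 + 6*5) + 2*(-5*7) = 0 + 2*(-5*7) = 0 + 2*(-35) = 0 - 70 = -70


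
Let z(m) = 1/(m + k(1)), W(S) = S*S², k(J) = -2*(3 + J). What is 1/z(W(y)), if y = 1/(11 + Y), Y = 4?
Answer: -26999/3375 ≈ -7.9997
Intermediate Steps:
k(J) = -6 - 2*J
y = 1/15 (y = 1/(11 + 4) = 1/15 ≈ 0.066667)
W(S) = S³
z(m) = 1/(-8 + m) (z(m) = 1/(m + (-6 - 2*1)) = 1/(m + (-6 - 2)) = 1/(m - 8) = 1/(-8 + m))
1/z(W(y)) = 1/(1/(-8 + (1/15)³)) = 1/(1/(-8 + 1/3375)) = 1/(1/(-26999/3375)) = 1/(-3375/26999) = -26999/3375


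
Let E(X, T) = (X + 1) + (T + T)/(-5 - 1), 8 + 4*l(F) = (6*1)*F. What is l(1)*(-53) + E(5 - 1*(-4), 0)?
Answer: 73/2 ≈ 36.500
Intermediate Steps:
l(F) = -2 + 3*F/2 (l(F) = -2 + ((6*1)*F)/4 = -2 + (6*F)/4 = -2 + 3*F/2)
E(X, T) = 1 + X - T/3 (E(X, T) = (1 + X) + (2*T)/(-6) = (1 + X) + (2*T)*(-⅙) = (1 + X) - T/3 = 1 + X - T/3)
l(1)*(-53) + E(5 - 1*(-4), 0) = (-2 + (3/2)*1)*(-53) + (1 + (5 - 1*(-4)) - ⅓*0) = (-2 + 3/2)*(-53) + (1 + (5 + 4) + 0) = -½*(-53) + (1 + 9 + 0) = 53/2 + 10 = 73/2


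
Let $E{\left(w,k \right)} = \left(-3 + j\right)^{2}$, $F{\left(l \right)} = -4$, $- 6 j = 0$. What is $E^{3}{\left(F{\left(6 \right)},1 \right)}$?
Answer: $729$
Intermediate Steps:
$j = 0$ ($j = \left(- \frac{1}{6}\right) 0 = 0$)
$E{\left(w,k \right)} = 9$ ($E{\left(w,k \right)} = \left(-3 + 0\right)^{2} = \left(-3\right)^{2} = 9$)
$E^{3}{\left(F{\left(6 \right)},1 \right)} = 9^{3} = 729$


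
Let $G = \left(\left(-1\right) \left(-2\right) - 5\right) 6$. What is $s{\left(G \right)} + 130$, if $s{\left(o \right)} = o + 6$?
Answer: $118$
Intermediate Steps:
$G = -18$ ($G = \left(2 - 5\right) 6 = \left(-3\right) 6 = -18$)
$s{\left(o \right)} = 6 + o$
$s{\left(G \right)} + 130 = \left(6 - 18\right) + 130 = -12 + 130 = 118$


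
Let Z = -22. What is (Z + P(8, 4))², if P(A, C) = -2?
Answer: 576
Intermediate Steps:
(Z + P(8, 4))² = (-22 - 2)² = (-24)² = 576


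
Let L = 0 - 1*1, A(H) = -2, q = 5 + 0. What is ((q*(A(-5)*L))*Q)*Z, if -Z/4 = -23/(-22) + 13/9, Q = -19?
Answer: 187340/99 ≈ 1892.3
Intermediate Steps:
q = 5
Z = -986/99 (Z = -4*(-23/(-22) + 13/9) = -4*(-23*(-1/22) + 13*(⅑)) = -4*(23/22 + 13/9) = -4*493/198 = -986/99 ≈ -9.9596)
L = -1 (L = 0 - 1 = -1)
((q*(A(-5)*L))*Q)*Z = ((5*(-2*(-1)))*(-19))*(-986/99) = ((5*2)*(-19))*(-986/99) = (10*(-19))*(-986/99) = -190*(-986/99) = 187340/99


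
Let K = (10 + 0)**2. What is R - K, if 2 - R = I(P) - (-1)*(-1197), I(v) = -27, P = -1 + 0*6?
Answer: 1126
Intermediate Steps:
P = -1 (P = -1 + 0 = -1)
K = 100 (K = 10**2 = 100)
R = 1226 (R = 2 - (-27 - (-1)*(-1197)) = 2 - (-27 - 1*1197) = 2 - (-27 - 1197) = 2 - 1*(-1224) = 2 + 1224 = 1226)
R - K = 1226 - 1*100 = 1226 - 100 = 1126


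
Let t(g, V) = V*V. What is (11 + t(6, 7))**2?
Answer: 3600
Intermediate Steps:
t(g, V) = V**2
(11 + t(6, 7))**2 = (11 + 7**2)**2 = (11 + 49)**2 = 60**2 = 3600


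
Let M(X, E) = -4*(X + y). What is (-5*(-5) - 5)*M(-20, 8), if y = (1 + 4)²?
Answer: -400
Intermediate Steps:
y = 25 (y = 5² = 25)
M(X, E) = -100 - 4*X (M(X, E) = -4*(X + 25) = -4*(25 + X) = -100 - 4*X)
(-5*(-5) - 5)*M(-20, 8) = (-5*(-5) - 5)*(-100 - 4*(-20)) = (25 - 5)*(-100 + 80) = 20*(-20) = -400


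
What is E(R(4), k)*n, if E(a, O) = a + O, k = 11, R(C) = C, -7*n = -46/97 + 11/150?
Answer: 5833/6790 ≈ 0.85906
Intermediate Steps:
n = 5833/101850 (n = -(-46/97 + 11/150)/7 = -⅐*(-5833/14550) = 5833/101850 ≈ 0.057270)
E(a, O) = O + a
E(R(4), k)*n = (11 + 4)*(5833/101850) = 15*(5833/101850) = 5833/6790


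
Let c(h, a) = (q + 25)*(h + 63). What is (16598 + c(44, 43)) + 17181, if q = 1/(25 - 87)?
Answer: 2260041/62 ≈ 36452.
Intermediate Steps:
q = -1/62 (q = 1/(-62) = -1/62 ≈ -0.016129)
c(h, a) = 97587/62 + 1549*h/62 (c(h, a) = (-1/62 + 25)*(h + 63) = 1549*(63 + h)/62 = 97587/62 + 1549*h/62)
(16598 + c(44, 43)) + 17181 = (16598 + (97587/62 + (1549/62)*44)) + 17181 = (16598 + (97587/62 + 34078/31)) + 17181 = (16598 + 165743/62) + 17181 = 1194819/62 + 17181 = 2260041/62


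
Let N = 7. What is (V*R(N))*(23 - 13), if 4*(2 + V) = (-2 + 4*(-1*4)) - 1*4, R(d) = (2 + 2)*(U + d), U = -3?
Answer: -1200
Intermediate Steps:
R(d) = -12 + 4*d (R(d) = (2 + 2)*(-3 + d) = 4*(-3 + d) = -12 + 4*d)
V = -15/2 (V = -2 + ((-2 + 4*(-1*4)) - 1*4)/4 = -2 + ((-2 + 4*(-4)) - 4)/4 = -2 + ((-2 - 16) - 4)/4 = -2 + (-18 - 4)/4 = -2 + (1/4)*(-22) = -2 - 11/2 = -15/2 ≈ -7.5000)
(V*R(N))*(23 - 13) = (-15*(-12 + 4*7)/2)*(23 - 13) = -15*(-12 + 28)/2*10 = -15/2*16*10 = -120*10 = -1200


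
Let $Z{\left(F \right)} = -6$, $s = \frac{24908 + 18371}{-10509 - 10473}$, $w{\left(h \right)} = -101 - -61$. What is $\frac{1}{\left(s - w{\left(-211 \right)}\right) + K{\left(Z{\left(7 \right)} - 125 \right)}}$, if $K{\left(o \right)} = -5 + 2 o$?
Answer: $- \frac{20982}{4806193} \approx -0.0043656$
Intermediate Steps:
$w{\left(h \right)} = -40$ ($w{\left(h \right)} = -101 + 61 = -40$)
$s = - \frac{43279}{20982}$ ($s = \frac{43279}{-20982} = 43279 \left(- \frac{1}{20982}\right) = - \frac{43279}{20982} \approx -2.0627$)
$\frac{1}{\left(s - w{\left(-211 \right)}\right) + K{\left(Z{\left(7 \right)} - 125 \right)}} = \frac{1}{\left(- \frac{43279}{20982} - -40\right) + \left(-5 + 2 \left(-6 - 125\right)\right)} = \frac{1}{\left(- \frac{43279}{20982} + 40\right) + \left(-5 + 2 \left(-6 - 125\right)\right)} = \frac{1}{\frac{796001}{20982} + \left(-5 + 2 \left(-131\right)\right)} = \frac{1}{\frac{796001}{20982} - 267} = \frac{1}{- \frac{4806193}{20982}} = - \frac{20982}{4806193}$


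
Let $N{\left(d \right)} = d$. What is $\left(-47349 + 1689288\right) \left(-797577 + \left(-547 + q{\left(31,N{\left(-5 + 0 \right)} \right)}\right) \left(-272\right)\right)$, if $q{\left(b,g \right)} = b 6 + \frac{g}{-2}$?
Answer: $-1149464026035$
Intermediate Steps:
$q{\left(b,g \right)} = 6 b - \frac{g}{2}$ ($q{\left(b,g \right)} = 6 b + g \left(- \frac{1}{2}\right) = 6 b - \frac{g}{2}$)
$\left(-47349 + 1689288\right) \left(-797577 + \left(-547 + q{\left(31,N{\left(-5 + 0 \right)} \right)}\right) \left(-272\right)\right) = \left(-47349 + 1689288\right) \left(-797577 + \left(-547 + \left(6 \cdot 31 - \frac{-5 + 0}{2}\right)\right) \left(-272\right)\right) = 1641939 \left(-797577 + \left(-547 + \left(186 - - \frac{5}{2}\right)\right) \left(-272\right)\right) = 1641939 \left(-797577 + \left(-547 + \left(186 + \frac{5}{2}\right)\right) \left(-272\right)\right) = 1641939 \left(-797577 + \left(-547 + \frac{377}{2}\right) \left(-272\right)\right) = 1641939 \left(-797577 - -97512\right) = 1641939 \left(-797577 + 97512\right) = 1641939 \left(-700065\right) = -1149464026035$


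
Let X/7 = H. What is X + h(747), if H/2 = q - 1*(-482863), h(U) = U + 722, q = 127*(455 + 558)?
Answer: 8562665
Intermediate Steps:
q = 128651 (q = 127*1013 = 128651)
h(U) = 722 + U
H = 1223028 (H = 2*(128651 - 1*(-482863)) = 2*(128651 + 482863) = 2*611514 = 1223028)
X = 8561196 (X = 7*1223028 = 8561196)
X + h(747) = 8561196 + (722 + 747) = 8561196 + 1469 = 8562665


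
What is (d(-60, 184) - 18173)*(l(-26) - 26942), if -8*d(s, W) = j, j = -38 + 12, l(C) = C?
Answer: 490001818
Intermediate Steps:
j = -26
d(s, W) = 13/4 (d(s, W) = -1/8*(-26) = 13/4)
(d(-60, 184) - 18173)*(l(-26) - 26942) = (13/4 - 18173)*(-26 - 26942) = -72679/4*(-26968) = 490001818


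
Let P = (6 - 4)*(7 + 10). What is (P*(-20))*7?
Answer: -4760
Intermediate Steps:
P = 34 (P = 2*17 = 34)
(P*(-20))*7 = (34*(-20))*7 = -680*7 = -4760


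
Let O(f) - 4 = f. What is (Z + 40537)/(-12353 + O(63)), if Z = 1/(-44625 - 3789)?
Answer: -1962558317/594814404 ≈ -3.2994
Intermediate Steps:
O(f) = 4 + f
Z = -1/48414 (Z = 1/(-48414) = -1/48414 ≈ -2.0655e-5)
(Z + 40537)/(-12353 + O(63)) = (-1/48414 + 40537)/(-12353 + (4 + 63)) = 1962558317/(48414*(-12353 + 67)) = (1962558317/48414)/(-12286) = (1962558317/48414)*(-1/12286) = -1962558317/594814404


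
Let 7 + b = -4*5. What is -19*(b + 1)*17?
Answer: 8398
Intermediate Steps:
b = -27 (b = -7 - 4*5 = -7 - 20 = -27)
-19*(b + 1)*17 = -19*(-27 + 1)*17 = -19*(-26)*17 = 494*17 = 8398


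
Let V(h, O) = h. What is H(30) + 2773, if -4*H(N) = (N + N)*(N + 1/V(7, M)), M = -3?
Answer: 16246/7 ≈ 2320.9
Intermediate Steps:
H(N) = -N*(⅐ + N)/2 (H(N) = -(N + N)*(N + 1/7)/4 = -2*N*(N + ⅐)/4 = -2*N*(⅐ + N)/4 = -N*(⅐ + N)/2)
H(30) + 2773 = (1/14)*30*(-1 - 7*30) + 2773 = (1/14)*30*(-1 - 210) + 2773 = (1/14)*30*(-211) + 2773 = -3165/7 + 2773 = 16246/7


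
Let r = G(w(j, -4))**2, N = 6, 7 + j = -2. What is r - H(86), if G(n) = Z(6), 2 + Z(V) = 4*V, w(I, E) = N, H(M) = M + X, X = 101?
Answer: 297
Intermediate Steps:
j = -9 (j = -7 - 2 = -9)
H(M) = 101 + M (H(M) = M + 101 = 101 + M)
w(I, E) = 6
Z(V) = -2 + 4*V
G(n) = 22 (G(n) = -2 + 4*6 = -2 + 24 = 22)
r = 484 (r = 22**2 = 484)
r - H(86) = 484 - (101 + 86) = 484 - 1*187 = 484 - 187 = 297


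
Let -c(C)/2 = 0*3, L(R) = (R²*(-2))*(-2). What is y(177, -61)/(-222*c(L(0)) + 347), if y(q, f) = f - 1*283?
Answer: -344/347 ≈ -0.99135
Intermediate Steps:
L(R) = 4*R² (L(R) = -2*R²*(-2) = 4*R²)
y(q, f) = -283 + f (y(q, f) = f - 283 = -283 + f)
c(C) = 0 (c(C) = -0*3 = -2*0 = 0)
y(177, -61)/(-222*c(L(0)) + 347) = (-283 - 61)/(-222*0 + 347) = -344/(0 + 347) = -344/347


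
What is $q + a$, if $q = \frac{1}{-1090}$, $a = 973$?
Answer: $\frac{1060569}{1090} \approx 973.0$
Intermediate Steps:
$q = - \frac{1}{1090} \approx -0.00091743$
$q + a = - \frac{1}{1090} + 973 = \frac{1060569}{1090}$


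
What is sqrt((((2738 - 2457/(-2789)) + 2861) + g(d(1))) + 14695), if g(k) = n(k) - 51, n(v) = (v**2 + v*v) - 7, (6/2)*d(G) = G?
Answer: sqrt(1416732588803)/8367 ≈ 142.26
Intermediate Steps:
d(G) = G/3
n(v) = -7 + 2*v**2 (n(v) = (v**2 + v**2) - 7 = 2*v**2 - 7 = -7 + 2*v**2)
g(k) = -58 + 2*k**2 (g(k) = (-7 + 2*k**2) - 51 = -58 + 2*k**2)
sqrt((((2738 - 2457/(-2789)) + 2861) + g(d(1))) + 14695) = sqrt((((2738 - 2457/(-2789)) + 2861) + (-58 + 2*((1/3)*1)**2)) + 14695) = sqrt((((2738 - 2457*(-1/2789)) + 2861) + (-58 + 2*(1/3)**2)) + 14695) = sqrt((((2738 + 2457/2789) + 2861) + (-58 + 2*(1/9))) + 14695) = sqrt(((7638739/2789 + 2861) + (-58 + 2/9)) + 14695) = sqrt((15618068/2789 - 520/9) + 14695) = sqrt(139112332/25101 + 14695) = sqrt(507971527/25101) = sqrt(1416732588803)/8367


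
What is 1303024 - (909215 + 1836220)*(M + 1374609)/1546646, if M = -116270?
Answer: -1439371074961/1546646 ≈ -9.3064e+5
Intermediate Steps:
1303024 - (909215 + 1836220)*(M + 1374609)/1546646 = 1303024 - (909215 + 1836220)*(-116270 + 1374609)/1546646 = 1303024 - 2745435*1258339/1546646 = 1303024 - 3454687932465/1546646 = -1439371074961/1546646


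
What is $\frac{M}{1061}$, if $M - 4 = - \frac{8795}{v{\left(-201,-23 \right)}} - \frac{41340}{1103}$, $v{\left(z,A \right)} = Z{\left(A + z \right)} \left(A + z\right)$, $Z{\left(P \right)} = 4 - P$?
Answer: $- \frac{1876285931}{59768693376} \approx -0.031392$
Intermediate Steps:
$v{\left(z,A \right)} = \left(A + z\right) \left(4 - A - z\right)$ ($v{\left(z,A \right)} = \left(4 - \left(A + z\right)\right) \left(A + z\right) = \left(4 - A - z\right) \left(A + z\right) = \left(A + z\right) \left(4 - A - z\right)$)
$M = - \frac{1876285931}{56332416}$ ($M = 4 - \left(\frac{41340}{1103} + 8795 \left(- \frac{1}{\left(-23 - 201\right) \left(-4 - 23 - 201\right)}\right)\right) = 4 - \left(\frac{41340}{1103} + \frac{8795}{\left(-1\right) \left(-224\right) \left(-228\right)}\right) = 4 - \left(\frac{41340}{1103} + \frac{8795}{-51072}\right) = 4 - \frac{2101615595}{56332416} = - \frac{1876285931}{56332416} \approx -33.307$)
$\frac{M}{1061} = - \frac{1876285931}{56332416 \cdot 1061} = \left(- \frac{1876285931}{56332416}\right) \frac{1}{1061} = - \frac{1876285931}{59768693376}$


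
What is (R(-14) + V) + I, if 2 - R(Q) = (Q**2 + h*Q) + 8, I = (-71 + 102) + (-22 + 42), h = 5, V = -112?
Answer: -193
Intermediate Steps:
I = 51 (I = 31 + 20 = 51)
R(Q) = -6 - Q**2 - 5*Q (R(Q) = 2 - ((Q**2 + 5*Q) + 8) = 2 - (8 + Q**2 + 5*Q) = 2 + (-8 - Q**2 - 5*Q) = -6 - Q**2 - 5*Q)
(R(-14) + V) + I = ((-6 - 1*(-14)**2 - 5*(-14)) - 112) + 51 = ((-6 - 1*196 + 70) - 112) + 51 = ((-6 - 196 + 70) - 112) + 51 = (-132 - 112) + 51 = -244 + 51 = -193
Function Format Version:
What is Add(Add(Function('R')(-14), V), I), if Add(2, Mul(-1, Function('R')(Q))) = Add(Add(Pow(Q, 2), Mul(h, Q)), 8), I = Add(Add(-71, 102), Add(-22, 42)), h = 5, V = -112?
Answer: -193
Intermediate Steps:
I = 51 (I = Add(31, 20) = 51)
Function('R')(Q) = Add(-6, Mul(-1, Pow(Q, 2)), Mul(-5, Q)) (Function('R')(Q) = Add(2, Mul(-1, Add(Add(Pow(Q, 2), Mul(5, Q)), 8))) = Add(2, Mul(-1, Add(8, Pow(Q, 2), Mul(5, Q)))) = Add(2, Add(-8, Mul(-1, Pow(Q, 2)), Mul(-5, Q))) = Add(-6, Mul(-1, Pow(Q, 2)), Mul(-5, Q)))
Add(Add(Function('R')(-14), V), I) = Add(Add(Add(-6, Mul(-1, Pow(-14, 2)), Mul(-5, -14)), -112), 51) = Add(Add(Add(-6, Mul(-1, 196), 70), -112), 51) = Add(Add(Add(-6, -196, 70), -112), 51) = Add(Add(-132, -112), 51) = Add(-244, 51) = -193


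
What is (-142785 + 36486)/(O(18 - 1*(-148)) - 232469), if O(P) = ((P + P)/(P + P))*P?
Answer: 106299/232303 ≈ 0.45759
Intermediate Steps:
O(P) = P (O(P) = ((2*P)/((2*P)))*P = ((2*P)*(1/(2*P)))*P = 1*P = P)
(-142785 + 36486)/(O(18 - 1*(-148)) - 232469) = (-142785 + 36486)/((18 - 1*(-148)) - 232469) = -106299/((18 + 148) - 232469) = -106299/(166 - 232469) = -106299/(-232303) = -106299*(-1/232303) = 106299/232303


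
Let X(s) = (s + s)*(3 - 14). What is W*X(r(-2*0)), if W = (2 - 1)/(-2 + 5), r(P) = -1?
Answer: 22/3 ≈ 7.3333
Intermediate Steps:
X(s) = -22*s (X(s) = (2*s)*(-11) = -22*s)
W = 1/3 ≈ 0.33333
W*X(r(-2*0)) = (-22*(-1))/3 = (1/3)*22 = 22/3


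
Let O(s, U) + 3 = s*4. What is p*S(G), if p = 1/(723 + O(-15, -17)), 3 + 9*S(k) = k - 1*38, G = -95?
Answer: -34/1485 ≈ -0.022896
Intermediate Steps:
O(s, U) = -3 + 4*s (O(s, U) = -3 + s*4 = -3 + 4*s)
S(k) = -41/9 + k/9 (S(k) = -⅓ + (k - 1*38)/9 = -⅓ + (k - 38)/9 = -⅓ + (-38 + k)/9 = -⅓ + (-38/9 + k/9) = -41/9 + k/9)
p = 1/660 (p = 1/(723 + (-3 + 4*(-15))) = 1/(723 + (-3 - 60)) = 1/(723 - 63) = 1/660 ≈ 0.0015152)
p*S(G) = (-41/9 + (⅑)*(-95))/660 = (-41/9 - 95/9)/660 = (1/660)*(-136/9) = -34/1485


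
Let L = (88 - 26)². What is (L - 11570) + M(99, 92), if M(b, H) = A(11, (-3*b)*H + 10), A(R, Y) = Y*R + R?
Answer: -308169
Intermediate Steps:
A(R, Y) = R + R*Y (A(R, Y) = R*Y + R = R + R*Y)
M(b, H) = 121 - 33*H*b (M(b, H) = 11*(1 + ((-3*b)*H + 10)) = 11*(1 + (-3*H*b + 10)) = 11*(1 + (10 - 3*H*b)) = 11*(11 - 3*H*b) = 121 - 33*H*b)
L = 3844 (L = 62² = 3844)
(L - 11570) + M(99, 92) = (3844 - 11570) + (121 - 33*92*99) = -7726 + (121 - 300564) = -7726 - 300443 = -308169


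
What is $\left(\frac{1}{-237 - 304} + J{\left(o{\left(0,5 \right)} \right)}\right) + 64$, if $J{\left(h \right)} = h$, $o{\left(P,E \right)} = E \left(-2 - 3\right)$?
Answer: $\frac{21098}{541} \approx 38.998$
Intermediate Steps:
$o{\left(P,E \right)} = - 5 E$ ($o{\left(P,E \right)} = E \left(-5\right) = - 5 E$)
$\left(\frac{1}{-237 - 304} + J{\left(o{\left(0,5 \right)} \right)}\right) + 64 = \left(\frac{1}{-237 - 304} - 25\right) + 64 = \left(\frac{1}{-541} - 25\right) + 64 = \left(- \frac{1}{541} - 25\right) + 64 = - \frac{13526}{541} + 64 = \frac{21098}{541}$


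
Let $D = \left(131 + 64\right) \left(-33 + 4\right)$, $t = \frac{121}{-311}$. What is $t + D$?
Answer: $- \frac{1758826}{311} \approx -5655.4$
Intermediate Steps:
$t = - \frac{121}{311}$ ($t = 121 \left(- \frac{1}{311}\right) = - \frac{121}{311} \approx -0.38907$)
$D = -5655$ ($D = 195 \left(-29\right) = -5655$)
$t + D = - \frac{121}{311} - 5655 = - \frac{1758826}{311}$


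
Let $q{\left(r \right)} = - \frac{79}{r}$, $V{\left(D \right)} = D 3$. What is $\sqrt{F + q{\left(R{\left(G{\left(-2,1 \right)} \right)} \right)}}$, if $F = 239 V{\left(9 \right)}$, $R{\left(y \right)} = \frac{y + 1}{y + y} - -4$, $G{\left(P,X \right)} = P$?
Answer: $\frac{\sqrt{1859545}}{17} \approx 80.215$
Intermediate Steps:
$V{\left(D \right)} = 3 D$
$R{\left(y \right)} = 4 + \frac{1 + y}{2 y}$ ($R{\left(y \right)} = \frac{1 + y}{2 y} + 4 = 4 + \frac{1 + y}{2 y}$)
$F = 6453$ ($F = 239 \cdot 3 \cdot 9 = 239 \cdot 27 = 6453$)
$\sqrt{F + q{\left(R{\left(G{\left(-2,1 \right)} \right)} \right)}} = \sqrt{6453 - \frac{79}{\frac{1}{2} \frac{1}{-2} \left(1 + 9 \left(-2\right)\right)}} = \sqrt{6453 - \frac{79}{\frac{1}{2} \left(- \frac{1}{2}\right) \left(1 - 18\right)}} = \sqrt{6453 - \frac{79}{\frac{1}{2} \left(- \frac{1}{2}\right) \left(-17\right)}} = \sqrt{6453 - \frac{79}{\frac{17}{4}}} = \sqrt{6453 - \frac{316}{17}} = \sqrt{\frac{109385}{17}} = \frac{\sqrt{1859545}}{17}$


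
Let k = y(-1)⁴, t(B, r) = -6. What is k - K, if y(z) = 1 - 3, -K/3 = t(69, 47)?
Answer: -2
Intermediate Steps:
K = 18 (K = -3*(-6) = 18)
y(z) = -2
k = 16 (k = (-2)⁴ = 16)
k - K = 16 - 1*18 = 16 - 18 = -2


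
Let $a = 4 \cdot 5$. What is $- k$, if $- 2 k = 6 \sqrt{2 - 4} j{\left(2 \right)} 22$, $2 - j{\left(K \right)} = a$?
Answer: $- 1188 i \sqrt{2} \approx - 1680.1 i$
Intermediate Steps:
$a = 20$
$j{\left(K \right)} = -18$ ($j{\left(K \right)} = 2 - 20 = -18$)
$k = 1188 i \sqrt{2}$ ($k = - \frac{6 \sqrt{2 - 4} \left(-18\right) 22}{2} = - \frac{6 \sqrt{-2} \left(-18\right) 22}{2} = - \frac{6 i \sqrt{2} \left(-18\right) 22}{2} = - \frac{- 108 i \sqrt{2} \cdot 22}{2} = - \frac{\left(-2376\right) i \sqrt{2}}{2} = 1188 i \sqrt{2} \approx 1680.1 i$)
$- k = - 1188 i \sqrt{2}$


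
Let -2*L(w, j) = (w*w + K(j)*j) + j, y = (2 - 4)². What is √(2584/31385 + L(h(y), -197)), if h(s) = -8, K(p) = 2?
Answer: √1038533604510/62770 ≈ 16.235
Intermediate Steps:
y = 4 (y = (-2)² = 4)
L(w, j) = -3*j/2 - w²/2 (L(w, j) = -((w*w + 2*j) + j)/2 = -((w² + 2*j) + j)/2 = -(w² + 3*j)/2 = -3*j/2 - w²/2)
√(2584/31385 + L(h(y), -197)) = √(2584/31385 + (-3/2*(-197) - ½*(-8)²)) = √(2584*(1/31385) + (591/2 - ½*64)) = √(2584/31385 + (591/2 - 32)) = √(2584/31385 + 527/2) = √(16545063/62770) = √1038533604510/62770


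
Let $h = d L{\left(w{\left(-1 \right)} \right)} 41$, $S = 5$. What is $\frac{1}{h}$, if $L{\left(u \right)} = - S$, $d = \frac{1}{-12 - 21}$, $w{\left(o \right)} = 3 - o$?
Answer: $\frac{33}{205} \approx 0.16098$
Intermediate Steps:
$d = - \frac{1}{33}$ ($d = \frac{1}{-33} = - \frac{1}{33} \approx -0.030303$)
$L{\left(u \right)} = -5$ ($L{\left(u \right)} = \left(-1\right) 5 = -5$)
$h = \frac{205}{33}$ ($h = \left(- \frac{1}{33}\right) \left(-5\right) 41 = \frac{5}{33} \cdot 41 = \frac{205}{33} \approx 6.2121$)
$\frac{1}{h} = \frac{1}{\frac{205}{33}} = \frac{33}{205}$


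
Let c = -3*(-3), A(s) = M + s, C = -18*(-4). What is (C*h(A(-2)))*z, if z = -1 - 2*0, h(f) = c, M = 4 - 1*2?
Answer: -648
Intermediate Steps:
M = 2 (M = 4 - 2 = 2)
C = 72
A(s) = 2 + s
c = 9
h(f) = 9
z = -1 (z = -1 + 0 = -1)
(C*h(A(-2)))*z = (72*9)*(-1) = 648*(-1) = -648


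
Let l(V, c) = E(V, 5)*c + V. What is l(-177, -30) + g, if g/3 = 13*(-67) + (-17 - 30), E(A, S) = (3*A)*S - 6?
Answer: 76899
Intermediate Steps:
E(A, S) = -6 + 3*A*S (E(A, S) = 3*A*S - 6 = -6 + 3*A*S)
l(V, c) = V + c*(-6 + 15*V) (l(V, c) = (-6 + 3*V*5)*c + V = (-6 + 15*V)*c + V = c*(-6 + 15*V) + V = V + c*(-6 + 15*V))
g = -2754 (g = 3*(13*(-67) + (-17 - 30)) = 3*(-871 - 47) = 3*(-918) = -2754)
l(-177, -30) + g = (-177 + 3*(-30)*(-2 + 5*(-177))) - 2754 = (-177 + 3*(-30)*(-2 - 885)) - 2754 = (-177 + 3*(-30)*(-887)) - 2754 = (-177 + 79830) - 2754 = 79653 - 2754 = 76899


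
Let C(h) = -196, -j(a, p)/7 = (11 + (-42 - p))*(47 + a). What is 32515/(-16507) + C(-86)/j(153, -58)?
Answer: -43779701/22284450 ≈ -1.9646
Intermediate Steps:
j(a, p) = -7*(-31 - p)*(47 + a) (j(a, p) = -7*(11 + (-42 - p))*(47 + a) = -7*(-31 - p)*(47 + a))
32515/(-16507) + C(-86)/j(153, -58) = 32515/(-16507) - 196/(10199 + 217*153 + 329*(-58) + 7*153*(-58)) = 32515*(-1/16507) - 196/(10199 + 33201 - 19082 - 62118) = -32515/16507 - 196/(-37800) = -32515/16507 - 196*(-1/37800) = -32515/16507 + 7/1350 = -43779701/22284450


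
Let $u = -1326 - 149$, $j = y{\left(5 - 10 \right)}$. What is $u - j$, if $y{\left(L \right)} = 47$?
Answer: $-1522$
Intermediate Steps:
$j = 47$
$u = -1475$
$u - j = -1475 - 47 = -1522$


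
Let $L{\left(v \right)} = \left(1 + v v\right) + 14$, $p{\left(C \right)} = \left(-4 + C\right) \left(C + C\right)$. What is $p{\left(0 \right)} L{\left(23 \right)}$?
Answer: $0$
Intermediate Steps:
$p{\left(C \right)} = 2 C \left(-4 + C\right)$ ($p{\left(C \right)} = \left(-4 + C\right) 2 C = 2 C \left(-4 + C\right)$)
$L{\left(v \right)} = 15 + v^{2}$ ($L{\left(v \right)} = \left(1 + v^{2}\right) + 14 = 15 + v^{2}$)
$p{\left(0 \right)} L{\left(23 \right)} = 2 \cdot 0 \left(-4 + 0\right) \left(15 + 23^{2}\right) = 2 \cdot 0 \left(-4\right) \left(15 + 529\right) = 0 \cdot 544 = 0$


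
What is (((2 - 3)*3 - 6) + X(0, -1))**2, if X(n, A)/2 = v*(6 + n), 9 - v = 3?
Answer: 3969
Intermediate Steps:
v = 6 (v = 9 - 1*3 = 9 - 3 = 6)
X(n, A) = 72 + 12*n (X(n, A) = 2*(6*(6 + n)) = 2*(36 + 6*n) = 72 + 12*n)
(((2 - 3)*3 - 6) + X(0, -1))**2 = (((2 - 3)*3 - 6) + (72 + 12*0))**2 = ((-1*3 - 6) + (72 + 0))**2 = ((-3 - 6) + 72)**2 = (-9 + 72)**2 = 63**2 = 3969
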